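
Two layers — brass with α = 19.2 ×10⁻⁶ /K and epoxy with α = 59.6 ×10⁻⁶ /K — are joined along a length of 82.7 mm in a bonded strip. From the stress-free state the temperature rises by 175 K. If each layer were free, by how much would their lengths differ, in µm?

585 µm

Δα = |19.2 − 59.6|×10⁻⁶/K = 40.4×10⁻⁶/K.
ΔL_mismatch = Δα·L·ΔT = 40.4×10⁻⁶ × 82.7 mm × 175.0 K = 585 µm.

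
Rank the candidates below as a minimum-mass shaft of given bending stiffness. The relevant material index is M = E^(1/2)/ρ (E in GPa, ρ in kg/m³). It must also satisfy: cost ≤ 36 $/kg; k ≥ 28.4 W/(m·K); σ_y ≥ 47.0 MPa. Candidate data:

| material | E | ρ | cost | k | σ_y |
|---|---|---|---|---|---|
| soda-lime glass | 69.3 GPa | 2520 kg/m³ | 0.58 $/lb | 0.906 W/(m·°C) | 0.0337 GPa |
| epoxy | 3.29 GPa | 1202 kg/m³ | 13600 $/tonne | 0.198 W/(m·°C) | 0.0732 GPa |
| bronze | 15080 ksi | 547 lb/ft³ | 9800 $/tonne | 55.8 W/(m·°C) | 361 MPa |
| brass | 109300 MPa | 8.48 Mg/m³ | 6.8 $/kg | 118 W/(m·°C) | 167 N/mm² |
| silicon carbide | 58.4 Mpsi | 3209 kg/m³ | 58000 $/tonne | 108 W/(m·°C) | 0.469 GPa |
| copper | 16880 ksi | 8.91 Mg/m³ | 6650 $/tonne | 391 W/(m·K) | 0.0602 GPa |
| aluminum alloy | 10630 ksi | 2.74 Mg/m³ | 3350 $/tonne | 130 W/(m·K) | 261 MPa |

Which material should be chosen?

Screen on constraints: cost ≤ 36 $/kg; k ≥ 28.4 W/(m·K); σ_y ≥ 47.0 MPa. Survivors: bronze, brass, copper, aluminum alloy.
Putting every candidate on a common basis:
  bronze: E = 104.0 GPa, ρ = 8762 kg/m³
  brass: E = 109.3 GPa, ρ = 8480 kg/m³
  copper: E = 116.4 GPa, ρ = 8910 kg/m³
  aluminum alloy: E = 73.29 GPa, ρ = 2740 kg/m³
  aluminum alloy: M = 3.12×10⁻³
  brass: M = 1.23×10⁻³
  copper: M = 1.21×10⁻³
  bronze: M = 1.16×10⁻³
Aluminum alloy has the largest M.

aluminum alloy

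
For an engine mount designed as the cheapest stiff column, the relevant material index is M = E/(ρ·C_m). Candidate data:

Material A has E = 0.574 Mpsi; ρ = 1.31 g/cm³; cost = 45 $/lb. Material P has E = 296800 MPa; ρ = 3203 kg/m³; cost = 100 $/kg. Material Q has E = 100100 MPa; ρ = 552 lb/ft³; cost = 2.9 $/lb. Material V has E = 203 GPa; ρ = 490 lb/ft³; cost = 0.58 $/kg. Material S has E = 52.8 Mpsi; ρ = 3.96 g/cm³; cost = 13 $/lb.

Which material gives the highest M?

Putting every candidate on a common basis:
  material A: E = 3.958 GPa, ρ = 1310 kg/m³, cost = 99.21 $/kg
  material P: E = 296.8 GPa, ρ = 3203 kg/m³, cost = 100.0 $/kg
  material Q: E = 100.1 GPa, ρ = 8842 kg/m³, cost = 6.393 $/kg
  material V: E = 203.0 GPa, ρ = 7849 kg/m³, cost = 0.5800 $/kg
  material S: E = 364.0 GPa, ρ = 3960 kg/m³, cost = 28.66 $/kg
  material V: M = 44.6 MN·m per $
  material S: M = 3.21 MN·m per $
  material Q: M = 1.77 MN·m per $
  material P: M = 0.927 MN·m per $
  material A: M = 0.0305 MN·m per $
Material V has the largest M.

material V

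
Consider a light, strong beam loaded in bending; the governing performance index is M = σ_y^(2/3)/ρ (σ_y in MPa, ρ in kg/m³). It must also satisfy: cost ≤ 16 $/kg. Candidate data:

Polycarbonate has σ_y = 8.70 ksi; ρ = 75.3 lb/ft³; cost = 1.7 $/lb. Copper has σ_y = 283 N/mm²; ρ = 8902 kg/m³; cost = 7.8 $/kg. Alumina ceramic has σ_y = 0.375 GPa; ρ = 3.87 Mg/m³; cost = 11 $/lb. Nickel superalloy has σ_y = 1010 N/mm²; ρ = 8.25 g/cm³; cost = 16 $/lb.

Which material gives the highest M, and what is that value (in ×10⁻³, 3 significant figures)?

polycarbonate, M = 12.7×10⁻³

Screen on constraints: cost ≤ 16 $/kg. Survivors: polycarbonate, copper.
Normalizing units and computing the index:
  polycarbonate: σ_y = 59.98 MPa, ρ = 1206 kg/m³
  copper: σ_y = 283.0 MPa, ρ = 8902 kg/m³
  polycarbonate: M = 12.7×10⁻³
  copper: M = 4.84×10⁻³
Highest index: polycarbonate.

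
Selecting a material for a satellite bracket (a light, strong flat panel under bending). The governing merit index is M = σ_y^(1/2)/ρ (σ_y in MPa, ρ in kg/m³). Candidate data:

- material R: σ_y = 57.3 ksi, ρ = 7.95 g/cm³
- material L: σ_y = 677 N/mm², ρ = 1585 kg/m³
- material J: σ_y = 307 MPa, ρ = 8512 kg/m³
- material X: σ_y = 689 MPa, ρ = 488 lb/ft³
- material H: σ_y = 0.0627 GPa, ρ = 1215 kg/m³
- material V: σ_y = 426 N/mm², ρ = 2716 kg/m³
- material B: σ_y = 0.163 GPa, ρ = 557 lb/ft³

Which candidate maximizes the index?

material L

Convert each candidate to consistent units, then evaluate M:
  material R: σ_y = 395.1 MPa, ρ = 7950 kg/m³
  material L: σ_y = 677.0 MPa, ρ = 1585 kg/m³
  material J: σ_y = 307.0 MPa, ρ = 8512 kg/m³
  material X: σ_y = 689.0 MPa, ρ = 7817 kg/m³
  material H: σ_y = 62.70 MPa, ρ = 1215 kg/m³
  material V: σ_y = 426.0 MPa, ρ = 2716 kg/m³
  material B: σ_y = 163.0 MPa, ρ = 8922 kg/m³
  material L: M = 16.4×10⁻³
  material V: M = 7.60×10⁻³
  material H: M = 6.52×10⁻³
  material X: M = 3.36×10⁻³
  material R: M = 2.50×10⁻³
  material J: M = 2.06×10⁻³
  material B: M = 1.43×10⁻³
Highest index: material L.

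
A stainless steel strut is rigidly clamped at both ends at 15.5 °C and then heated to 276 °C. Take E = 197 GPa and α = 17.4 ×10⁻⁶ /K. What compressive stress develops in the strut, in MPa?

ΔT = 260.5 K. Constrained thermal stress σ = E·α·ΔT = 197.0×10³ MPa × 17.4×10⁻⁶ × 260.5 = 893 MPa (compressive).

893 MPa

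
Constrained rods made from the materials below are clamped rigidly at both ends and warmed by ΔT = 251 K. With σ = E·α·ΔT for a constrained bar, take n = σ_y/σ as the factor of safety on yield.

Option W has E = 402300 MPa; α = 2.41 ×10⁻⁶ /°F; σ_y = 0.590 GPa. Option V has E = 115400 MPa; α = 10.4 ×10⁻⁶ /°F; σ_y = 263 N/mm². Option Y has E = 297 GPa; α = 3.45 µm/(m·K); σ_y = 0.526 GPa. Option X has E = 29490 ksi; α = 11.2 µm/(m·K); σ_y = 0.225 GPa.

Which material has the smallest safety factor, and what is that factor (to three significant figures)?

option X, n = 0.394

Per material, after unit conversion:
  option W: E = 402.3, α = 4.34, σ_y = 590.0 → σ = 438 MPa, n = 1.35
  option V: E = 115.4, α = 18.7, σ_y = 263.0 → σ = 542 MPa, n = 0.485
  option Y: E = 297.0, α = 3.45, σ_y = 526.0 → σ = 257 MPa, n = 2.05
  option X: E = 203.3, α = 11.2, σ_y = 225.0 → σ = 572 MPa, n = 0.394
Smallest n: option X with n = 0.394.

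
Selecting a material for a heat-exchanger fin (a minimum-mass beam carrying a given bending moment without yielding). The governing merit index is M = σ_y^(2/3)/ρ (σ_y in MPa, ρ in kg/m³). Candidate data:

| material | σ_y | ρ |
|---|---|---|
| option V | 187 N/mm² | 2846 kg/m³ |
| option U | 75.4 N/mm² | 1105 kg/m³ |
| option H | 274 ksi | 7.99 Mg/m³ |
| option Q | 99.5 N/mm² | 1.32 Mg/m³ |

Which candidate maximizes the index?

option H

After converting to SI:
  option V: σ_y = 187.0 MPa, ρ = 2846 kg/m³
  option U: σ_y = 75.40 MPa, ρ = 1105 kg/m³
  option H: σ_y = 1889 MPa, ρ = 7990 kg/m³
  option Q: σ_y = 99.50 MPa, ρ = 1320 kg/m³
  option H: M = 19.1×10⁻³
  option Q: M = 16.3×10⁻³
  option U: M = 16.2×10⁻³
  option V: M = 11.5×10⁻³
Option H ranks first.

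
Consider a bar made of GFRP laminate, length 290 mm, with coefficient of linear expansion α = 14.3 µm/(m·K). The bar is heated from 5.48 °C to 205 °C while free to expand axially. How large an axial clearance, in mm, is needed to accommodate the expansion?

ΔT = 205 − 5.48 = 199.5 K.
ΔL = α·L₀·ΔT = 14.3×10⁻⁶ × 290 mm × 199.5 K = 0.827 mm.

0.827 mm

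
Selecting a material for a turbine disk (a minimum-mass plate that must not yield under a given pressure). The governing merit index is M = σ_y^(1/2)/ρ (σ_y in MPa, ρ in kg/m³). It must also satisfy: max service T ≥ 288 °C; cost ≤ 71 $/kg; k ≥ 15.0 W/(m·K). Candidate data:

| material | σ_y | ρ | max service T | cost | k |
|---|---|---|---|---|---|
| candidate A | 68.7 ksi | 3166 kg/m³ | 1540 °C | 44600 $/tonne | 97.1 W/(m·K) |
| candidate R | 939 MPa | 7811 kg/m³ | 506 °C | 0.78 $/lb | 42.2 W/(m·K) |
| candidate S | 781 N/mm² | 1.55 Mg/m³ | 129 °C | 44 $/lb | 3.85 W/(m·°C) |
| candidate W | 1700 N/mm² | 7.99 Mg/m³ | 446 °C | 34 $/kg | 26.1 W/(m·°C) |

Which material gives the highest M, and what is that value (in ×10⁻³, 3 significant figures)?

Screen on constraints: max service T ≥ 288 °C; cost ≤ 71 $/kg; k ≥ 15.0 W/(m·K). Survivors: candidate A, candidate R, candidate W.
Convert each candidate to consistent units, then evaluate M:
  candidate A: σ_y = 473.7 MPa, ρ = 3166 kg/m³
  candidate R: σ_y = 939.0 MPa, ρ = 7811 kg/m³
  candidate W: σ_y = 1700 MPa, ρ = 7990 kg/m³
  candidate A: M = 6.87×10⁻³
  candidate W: M = 5.16×10⁻³
  candidate R: M = 3.92×10⁻³
Candidate A has the largest M.

candidate A, M = 6.87×10⁻³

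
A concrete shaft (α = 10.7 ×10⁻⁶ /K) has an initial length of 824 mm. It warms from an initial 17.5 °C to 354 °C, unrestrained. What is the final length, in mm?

ΔT = 354 − 17.5 = 336.5 K.
ΔL = α·L₀·ΔT = 10.7×10⁻⁶ × 824 mm × 336.5 K = 2.97 mm.
L = L₀ + ΔL = 824 + 2.97 = 826.97 mm.

826.97 mm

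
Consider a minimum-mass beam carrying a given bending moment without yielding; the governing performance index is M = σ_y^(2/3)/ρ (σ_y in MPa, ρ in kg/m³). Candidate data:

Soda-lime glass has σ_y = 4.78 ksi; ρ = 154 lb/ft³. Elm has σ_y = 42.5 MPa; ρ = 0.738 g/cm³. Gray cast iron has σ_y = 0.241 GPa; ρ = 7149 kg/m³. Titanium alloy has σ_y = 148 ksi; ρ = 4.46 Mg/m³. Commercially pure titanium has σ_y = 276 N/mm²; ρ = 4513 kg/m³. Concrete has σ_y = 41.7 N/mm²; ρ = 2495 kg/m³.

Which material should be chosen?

Putting every candidate on a common basis:
  soda-lime glass: σ_y = 32.96 MPa, ρ = 2467 kg/m³
  elm: σ_y = 42.50 MPa, ρ = 738.0 kg/m³
  gray cast iron: σ_y = 241.0 MPa, ρ = 7149 kg/m³
  titanium alloy: σ_y = 1020 MPa, ρ = 4460 kg/m³
  commercially pure titanium: σ_y = 276.0 MPa, ρ = 4513 kg/m³
  concrete: σ_y = 41.70 MPa, ρ = 2495 kg/m³
  titanium alloy: M = 22.7×10⁻³
  elm: M = 16.5×10⁻³
  commercially pure titanium: M = 9.39×10⁻³
  gray cast iron: M = 5.42×10⁻³
  concrete: M = 4.82×10⁻³
  soda-lime glass: M = 4.17×10⁻³
Highest index: titanium alloy.

titanium alloy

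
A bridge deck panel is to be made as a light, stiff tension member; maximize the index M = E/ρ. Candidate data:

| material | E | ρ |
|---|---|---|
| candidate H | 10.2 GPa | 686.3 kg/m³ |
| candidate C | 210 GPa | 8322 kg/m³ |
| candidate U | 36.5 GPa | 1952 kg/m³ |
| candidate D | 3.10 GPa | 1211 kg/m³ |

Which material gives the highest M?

candidate C

Evaluate M for each candidate:
  candidate C: M = 25.2 MN·m/kg
  candidate U: M = 18.7 MN·m/kg
  candidate H: M = 14.9 MN·m/kg
  candidate D: M = 2.56 MN·m/kg
The maximum is for candidate C.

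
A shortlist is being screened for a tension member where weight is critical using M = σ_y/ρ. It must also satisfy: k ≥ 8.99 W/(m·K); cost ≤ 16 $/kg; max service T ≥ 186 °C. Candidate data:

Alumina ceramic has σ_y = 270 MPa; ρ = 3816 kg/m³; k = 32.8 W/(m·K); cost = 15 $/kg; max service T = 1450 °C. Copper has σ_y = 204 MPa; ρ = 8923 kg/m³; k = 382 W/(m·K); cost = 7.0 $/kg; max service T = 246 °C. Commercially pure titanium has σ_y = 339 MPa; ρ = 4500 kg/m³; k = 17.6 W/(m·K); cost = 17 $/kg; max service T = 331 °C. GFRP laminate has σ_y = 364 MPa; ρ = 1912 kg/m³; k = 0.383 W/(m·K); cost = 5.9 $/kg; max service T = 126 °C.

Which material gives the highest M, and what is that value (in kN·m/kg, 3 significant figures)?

alumina ceramic, M = 70.8 kN·m/kg

Screen on constraints: k ≥ 8.99 W/(m·K); cost ≤ 16 $/kg; max service T ≥ 186 °C. Survivors: alumina ceramic, copper.
Per-candidate index values:
  alumina ceramic: M = 70.8 kN·m/kg
  copper: M = 22.9 kN·m/kg
Highest index: alumina ceramic.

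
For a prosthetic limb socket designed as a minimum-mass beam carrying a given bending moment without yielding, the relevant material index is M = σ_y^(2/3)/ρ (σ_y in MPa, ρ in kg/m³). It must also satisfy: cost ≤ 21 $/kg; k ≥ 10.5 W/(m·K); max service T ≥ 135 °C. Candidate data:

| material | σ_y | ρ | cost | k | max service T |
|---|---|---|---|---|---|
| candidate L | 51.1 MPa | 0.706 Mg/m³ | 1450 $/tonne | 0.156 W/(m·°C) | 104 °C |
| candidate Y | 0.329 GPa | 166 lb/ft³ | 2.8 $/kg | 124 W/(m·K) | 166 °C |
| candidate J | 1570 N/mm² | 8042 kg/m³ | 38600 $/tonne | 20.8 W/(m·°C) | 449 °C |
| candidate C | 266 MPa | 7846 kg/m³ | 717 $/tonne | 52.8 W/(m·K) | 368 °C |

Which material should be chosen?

candidate Y

Screen on constraints: cost ≤ 21 $/kg; k ≥ 10.5 W/(m·K); max service T ≥ 135 °C. Survivors: candidate Y, candidate C.
Normalizing units and computing the index:
  candidate Y: σ_y = 329.0 MPa, ρ = 2659 kg/m³
  candidate C: σ_y = 266.0 MPa, ρ = 7846 kg/m³
  candidate Y: M = 17.9×10⁻³
  candidate C: M = 5.27×10⁻³
Candidate Y has the largest M.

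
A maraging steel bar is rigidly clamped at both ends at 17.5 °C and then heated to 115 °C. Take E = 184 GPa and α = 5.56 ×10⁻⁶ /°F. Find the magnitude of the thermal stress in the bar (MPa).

α = 5.56×10⁻⁶/°F × 9/5 = 10.0×10⁻⁶/K.
ΔT = 97.50 K. Constrained thermal stress σ = E·α·ΔT = 184.0×10³ MPa × 10.0×10⁻⁶ × 97.50 = 180 MPa (compressive).

180 MPa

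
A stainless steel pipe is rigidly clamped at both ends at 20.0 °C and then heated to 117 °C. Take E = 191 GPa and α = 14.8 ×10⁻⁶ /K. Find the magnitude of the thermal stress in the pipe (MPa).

ΔT = 97.00 K. Constrained thermal stress σ = E·α·ΔT = 191.0×10³ MPa × 14.8×10⁻⁶ × 97.00 = 274 MPa (compressive).

274 MPa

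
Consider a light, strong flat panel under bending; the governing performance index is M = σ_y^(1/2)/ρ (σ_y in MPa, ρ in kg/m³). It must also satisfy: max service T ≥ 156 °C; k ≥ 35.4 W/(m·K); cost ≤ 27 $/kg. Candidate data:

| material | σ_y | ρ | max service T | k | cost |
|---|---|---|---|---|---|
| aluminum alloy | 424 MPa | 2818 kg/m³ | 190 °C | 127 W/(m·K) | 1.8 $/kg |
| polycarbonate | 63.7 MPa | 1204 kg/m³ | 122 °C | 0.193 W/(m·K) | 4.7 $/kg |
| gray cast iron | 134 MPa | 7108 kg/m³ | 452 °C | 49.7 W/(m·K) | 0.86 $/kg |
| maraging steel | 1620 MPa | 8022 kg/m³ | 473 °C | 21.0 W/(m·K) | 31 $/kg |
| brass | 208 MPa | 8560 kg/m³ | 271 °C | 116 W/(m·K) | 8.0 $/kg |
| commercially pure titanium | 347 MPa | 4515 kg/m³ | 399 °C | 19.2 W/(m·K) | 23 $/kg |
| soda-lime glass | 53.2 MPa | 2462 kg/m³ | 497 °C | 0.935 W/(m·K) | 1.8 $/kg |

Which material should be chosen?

aluminum alloy

Screen on constraints: max service T ≥ 156 °C; k ≥ 35.4 W/(m·K); cost ≤ 27 $/kg. Survivors: aluminum alloy, gray cast iron, brass.
Evaluate M for each candidate:
  aluminum alloy: M = 7.31×10⁻³
  brass: M = 1.68×10⁻³
  gray cast iron: M = 1.63×10⁻³
The maximum is for aluminum alloy.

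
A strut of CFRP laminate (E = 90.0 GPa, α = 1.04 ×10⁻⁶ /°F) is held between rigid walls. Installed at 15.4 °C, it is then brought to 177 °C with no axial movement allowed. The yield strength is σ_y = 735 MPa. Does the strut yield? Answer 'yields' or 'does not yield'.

does not yield

α = 1.04×10⁻⁶/°F × 9/5 = 1.87×10⁻⁶/K.
ΔT = 161.6 K. Constrained thermal stress σ = E·α·ΔT = 90.00×10³ MPa × 1.87×10⁻⁶ × 161.6 = 27.2 MPa (compressive).
Compare to σ_y = 735 MPa: σ < σ_y, so it does not yield.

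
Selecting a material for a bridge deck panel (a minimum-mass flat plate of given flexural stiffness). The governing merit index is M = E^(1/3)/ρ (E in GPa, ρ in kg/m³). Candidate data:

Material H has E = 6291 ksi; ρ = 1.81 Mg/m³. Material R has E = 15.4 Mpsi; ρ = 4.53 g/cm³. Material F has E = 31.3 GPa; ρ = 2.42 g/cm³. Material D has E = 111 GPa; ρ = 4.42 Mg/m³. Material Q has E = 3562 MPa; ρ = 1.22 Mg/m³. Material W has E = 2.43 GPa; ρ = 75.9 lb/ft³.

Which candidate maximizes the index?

Normalizing units and computing the index:
  material H: E = 43.37 GPa, ρ = 1810 kg/m³
  material R: E = 106.2 GPa, ρ = 4530 kg/m³
  material F: E = 31.30 GPa, ρ = 2420 kg/m³
  material D: E = 111.0 GPa, ρ = 4420 kg/m³
  material Q: E = 3.562 GPa, ρ = 1220 kg/m³
  material W: E = 2.430 GPa, ρ = 1216 kg/m³
  material H: M = 1.94×10⁻³
  material F: M = 1.30×10⁻³
  material Q: M = 1.25×10⁻³
  material W: M = 1.11×10⁻³
  material D: M = 1.09×10⁻³
  material R: M = 1.05×10⁻³
Highest index: material H.

material H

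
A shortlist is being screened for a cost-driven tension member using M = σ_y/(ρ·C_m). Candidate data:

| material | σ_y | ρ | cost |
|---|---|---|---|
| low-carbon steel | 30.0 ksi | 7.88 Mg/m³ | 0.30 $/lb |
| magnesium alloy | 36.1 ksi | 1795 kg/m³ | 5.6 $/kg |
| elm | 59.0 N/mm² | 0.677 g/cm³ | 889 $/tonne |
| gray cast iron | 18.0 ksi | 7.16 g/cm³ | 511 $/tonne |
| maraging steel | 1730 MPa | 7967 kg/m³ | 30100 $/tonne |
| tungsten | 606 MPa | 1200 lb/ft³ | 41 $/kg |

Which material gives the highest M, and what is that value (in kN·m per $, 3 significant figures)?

Putting every candidate on a common basis:
  low-carbon steel: σ_y = 206.8 MPa, ρ = 7880 kg/m³, cost = 0.6614 $/kg
  magnesium alloy: σ_y = 248.9 MPa, ρ = 1795 kg/m³, cost = 5.600 $/kg
  elm: σ_y = 59.00 MPa, ρ = 677.0 kg/m³, cost = 0.8890 $/kg
  gray cast iron: σ_y = 124.1 MPa, ρ = 7160 kg/m³, cost = 0.5110 $/kg
  maraging steel: σ_y = 1730 MPa, ρ = 7967 kg/m³, cost = 30.10 $/kg
  tungsten: σ_y = 606.0 MPa, ρ = 19220 kg/m³, cost = 41.00 $/kg
  elm: M = 98.0 kN·m per $
  low-carbon steel: M = 39.7 kN·m per $
  gray cast iron: M = 33.9 kN·m per $
  magnesium alloy: M = 24.8 kN·m per $
  maraging steel: M = 7.21 kN·m per $
  tungsten: M = 0.769 kN·m per $
Highest index: elm.

elm, M = 98.0 kN·m per $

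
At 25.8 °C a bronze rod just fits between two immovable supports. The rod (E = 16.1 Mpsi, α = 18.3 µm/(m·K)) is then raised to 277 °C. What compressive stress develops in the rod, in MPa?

E = 16.1 Mpsi = 111.0 GPa.
ΔT = 251.2 K. Constrained thermal stress σ = E·α·ΔT = 111.0×10³ MPa × 18.3×10⁻⁶ × 251.2 = 510 MPa (compressive).

510 MPa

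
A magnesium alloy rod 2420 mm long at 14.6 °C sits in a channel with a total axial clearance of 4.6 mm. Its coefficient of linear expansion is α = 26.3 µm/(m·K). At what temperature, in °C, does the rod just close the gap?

α·L₀·ΔT = 4.6 mm ⇒ ΔT = 4.6 / (26.3×10⁻⁶ × 2420.0) = 72.27 K.
T = 14.6 + 72.27 = 86.87 °C.

86.9 °C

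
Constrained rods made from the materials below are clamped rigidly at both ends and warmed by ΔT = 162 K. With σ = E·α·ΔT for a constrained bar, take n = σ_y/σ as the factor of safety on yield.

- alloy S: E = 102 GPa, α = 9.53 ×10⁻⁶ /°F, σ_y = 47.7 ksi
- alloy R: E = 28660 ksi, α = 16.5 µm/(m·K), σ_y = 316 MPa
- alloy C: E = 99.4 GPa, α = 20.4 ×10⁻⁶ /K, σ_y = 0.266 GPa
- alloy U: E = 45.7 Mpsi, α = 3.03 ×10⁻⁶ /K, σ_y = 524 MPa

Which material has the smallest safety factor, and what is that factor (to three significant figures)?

Converting E to GPa, α to ×10⁻⁶/K, σ_y to MPa, then σ and n for each:
  alloy S: E = 102.0, α = 17.2, σ_y = 328.9 → σ = 283 MPa, n = 1.16
  alloy R: E = 197.6, α = 16.5, σ_y = 316.0 → σ = 528 MPa, n = 0.598
  alloy C: E = 99.40, α = 20.4, σ_y = 266.0 → σ = 328 MPa, n = 0.810
  alloy U: E = 315.1, α = 3.03, σ_y = 524.0 → σ = 155 MPa, n = 3.39
Smallest n: alloy R with n = 0.598.

alloy R, n = 0.598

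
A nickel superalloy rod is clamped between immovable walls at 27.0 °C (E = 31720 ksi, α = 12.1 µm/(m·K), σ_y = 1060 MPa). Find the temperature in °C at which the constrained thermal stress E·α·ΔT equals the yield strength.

E = 31720 ksi = 218.7 GPa.
E·α·ΔT = 1060 MPa ⇒ ΔT = 1060 / (218.7×10³ × 12.1×10⁻⁶) = 400.6 K.
T = 27.0 + 400.6 = 427.6 °C.

428 °C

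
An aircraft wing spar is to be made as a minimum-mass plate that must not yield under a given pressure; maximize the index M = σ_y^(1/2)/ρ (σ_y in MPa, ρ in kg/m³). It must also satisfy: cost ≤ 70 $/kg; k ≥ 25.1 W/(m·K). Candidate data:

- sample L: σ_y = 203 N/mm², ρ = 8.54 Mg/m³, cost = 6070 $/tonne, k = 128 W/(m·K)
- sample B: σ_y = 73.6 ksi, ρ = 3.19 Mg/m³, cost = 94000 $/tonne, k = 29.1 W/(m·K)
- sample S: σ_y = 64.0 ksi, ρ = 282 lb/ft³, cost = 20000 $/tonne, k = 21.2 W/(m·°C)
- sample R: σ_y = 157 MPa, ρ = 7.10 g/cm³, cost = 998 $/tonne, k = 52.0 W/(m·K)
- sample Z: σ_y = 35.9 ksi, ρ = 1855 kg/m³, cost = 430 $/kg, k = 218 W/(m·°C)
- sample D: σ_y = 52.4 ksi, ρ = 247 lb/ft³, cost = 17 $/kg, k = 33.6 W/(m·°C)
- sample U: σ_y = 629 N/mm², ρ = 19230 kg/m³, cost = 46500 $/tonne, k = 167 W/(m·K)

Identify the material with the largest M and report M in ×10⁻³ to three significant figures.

Screen on constraints: cost ≤ 70 $/kg; k ≥ 25.1 W/(m·K). Survivors: sample L, sample R, sample D, sample U.
Putting every candidate on a common basis:
  sample L: σ_y = 203.0 MPa, ρ = 8540 kg/m³
  sample R: σ_y = 157.0 MPa, ρ = 7100 kg/m³
  sample D: σ_y = 361.3 MPa, ρ = 3957 kg/m³
  sample U: σ_y = 629.0 MPa, ρ = 19230 kg/m³
  sample D: M = 4.80×10⁻³
  sample R: M = 1.76×10⁻³
  sample L: M = 1.67×10⁻³
  sample U: M = 1.30×10⁻³
Highest index: sample D.

sample D, M = 4.80×10⁻³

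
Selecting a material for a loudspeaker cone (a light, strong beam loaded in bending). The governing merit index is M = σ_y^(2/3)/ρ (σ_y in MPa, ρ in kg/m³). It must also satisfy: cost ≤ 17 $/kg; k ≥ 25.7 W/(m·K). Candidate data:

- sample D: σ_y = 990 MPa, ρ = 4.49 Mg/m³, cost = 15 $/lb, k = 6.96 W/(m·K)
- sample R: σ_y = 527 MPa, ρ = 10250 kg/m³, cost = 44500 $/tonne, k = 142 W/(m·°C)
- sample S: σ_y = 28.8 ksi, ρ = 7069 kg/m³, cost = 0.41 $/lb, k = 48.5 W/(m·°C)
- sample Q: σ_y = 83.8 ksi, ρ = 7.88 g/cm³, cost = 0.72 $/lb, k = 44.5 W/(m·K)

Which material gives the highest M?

sample Q

Screen on constraints: cost ≤ 17 $/kg; k ≥ 25.7 W/(m·K). Survivors: sample S, sample Q.
After converting to SI:
  sample S: σ_y = 198.6 MPa, ρ = 7069 kg/m³
  sample Q: σ_y = 577.8 MPa, ρ = 7880 kg/m³
  sample Q: M = 8.80×10⁻³
  sample S: M = 4.81×10⁻³
Sample Q ranks first.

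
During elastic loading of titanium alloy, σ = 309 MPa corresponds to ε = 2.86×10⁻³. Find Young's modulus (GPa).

108 GPa

E = σ/ε = 309 MPa / 2.86×10⁻³ = 108000 MPa = 108 GPa.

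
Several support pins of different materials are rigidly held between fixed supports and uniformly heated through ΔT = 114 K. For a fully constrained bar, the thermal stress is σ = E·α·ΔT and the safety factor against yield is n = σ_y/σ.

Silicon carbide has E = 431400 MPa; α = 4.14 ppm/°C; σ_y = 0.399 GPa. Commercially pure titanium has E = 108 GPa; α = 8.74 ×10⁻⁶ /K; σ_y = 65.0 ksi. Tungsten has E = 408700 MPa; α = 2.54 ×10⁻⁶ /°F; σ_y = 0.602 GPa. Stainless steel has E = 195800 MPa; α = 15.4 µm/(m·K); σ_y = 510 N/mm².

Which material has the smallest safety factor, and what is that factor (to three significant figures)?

In consistent units (E in GPa, α in ×10⁻⁶/K, σ_y in MPa):
  silicon carbide: E = 431.4, α = 4.14, σ_y = 399.0 → σ = 204 MPa, n = 1.96
  commercially pure titanium: E = 108.0, α = 8.74, σ_y = 448.2 → σ = 108 MPa, n = 4.16
  tungsten: E = 408.7, α = 4.57, σ_y = 602.0 → σ = 213 MPa, n = 2.83
  stainless steel: E = 195.8, α = 15.4, σ_y = 510.0 → σ = 344 MPa, n = 1.48
The minimum is stainless steel at n = 1.48.

stainless steel, n = 1.48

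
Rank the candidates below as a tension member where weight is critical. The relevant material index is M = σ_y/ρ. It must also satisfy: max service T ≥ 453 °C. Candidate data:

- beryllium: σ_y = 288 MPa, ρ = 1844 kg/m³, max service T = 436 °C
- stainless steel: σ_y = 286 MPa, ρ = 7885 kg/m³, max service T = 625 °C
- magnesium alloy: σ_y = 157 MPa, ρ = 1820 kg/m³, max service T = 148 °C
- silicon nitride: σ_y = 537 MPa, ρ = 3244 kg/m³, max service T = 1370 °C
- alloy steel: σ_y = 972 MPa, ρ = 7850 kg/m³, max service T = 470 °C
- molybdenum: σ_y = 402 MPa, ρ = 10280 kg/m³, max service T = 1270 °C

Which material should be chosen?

silicon nitride

Screen on constraints: max service T ≥ 453 °C. Survivors: stainless steel, silicon nitride, alloy steel, molybdenum.
Per-candidate index values:
  silicon nitride: M = 166 kN·m/kg
  alloy steel: M = 124 kN·m/kg
  molybdenum: M = 39.1 kN·m/kg
  stainless steel: M = 36.3 kN·m/kg
Highest index: silicon nitride.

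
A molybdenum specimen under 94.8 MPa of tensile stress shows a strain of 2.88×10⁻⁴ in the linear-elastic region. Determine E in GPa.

E = σ/ε = 94.8 MPa / 2.88×10⁻⁴ = 329200 MPa = 329 GPa.

329 GPa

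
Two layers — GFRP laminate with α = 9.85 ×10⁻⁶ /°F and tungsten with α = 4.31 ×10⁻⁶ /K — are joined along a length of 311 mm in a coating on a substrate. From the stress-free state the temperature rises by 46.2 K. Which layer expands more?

GFRP laminate: α = 9.85×10⁻⁶/°F × 9/5 = 17.7×10⁻⁶/K.
α(GFRP laminate) = 17.7×10⁻⁶/K vs α(tungsten) = 4.31×10⁻⁶/K.
Higher α expands more for the same ΔT: GFRP laminate.

GFRP laminate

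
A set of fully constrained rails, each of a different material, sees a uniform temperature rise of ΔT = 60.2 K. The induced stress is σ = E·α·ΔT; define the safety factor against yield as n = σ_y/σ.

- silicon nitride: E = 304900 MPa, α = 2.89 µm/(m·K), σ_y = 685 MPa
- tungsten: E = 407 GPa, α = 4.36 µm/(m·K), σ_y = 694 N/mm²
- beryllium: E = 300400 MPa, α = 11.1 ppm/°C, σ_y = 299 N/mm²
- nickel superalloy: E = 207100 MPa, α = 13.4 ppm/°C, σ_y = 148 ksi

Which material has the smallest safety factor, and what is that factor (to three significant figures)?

Per material, after unit conversion:
  silicon nitride: E = 304.9, α = 2.89, σ_y = 685.0 → σ = 53.0 MPa, n = 12.9
  tungsten: E = 407.0, α = 4.36, σ_y = 694.0 → σ = 107 MPa, n = 6.50
  beryllium: E = 300.4, α = 11.1, σ_y = 299.0 → σ = 201 MPa, n = 1.49
  nickel superalloy: E = 207.1, α = 13.4, σ_y = 1020 → σ = 167 MPa, n = 6.11
The minimum is beryllium at n = 1.49.

beryllium, n = 1.49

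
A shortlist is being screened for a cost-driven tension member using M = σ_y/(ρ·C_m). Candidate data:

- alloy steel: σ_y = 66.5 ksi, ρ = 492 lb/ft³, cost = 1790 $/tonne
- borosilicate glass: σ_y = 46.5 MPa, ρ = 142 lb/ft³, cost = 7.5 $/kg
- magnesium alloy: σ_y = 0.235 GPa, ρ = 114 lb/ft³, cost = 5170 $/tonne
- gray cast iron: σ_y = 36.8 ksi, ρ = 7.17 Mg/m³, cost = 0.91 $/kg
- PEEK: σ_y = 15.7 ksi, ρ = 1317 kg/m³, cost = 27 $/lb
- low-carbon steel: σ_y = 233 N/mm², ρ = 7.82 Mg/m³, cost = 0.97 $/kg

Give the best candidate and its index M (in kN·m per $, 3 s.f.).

Putting every candidate on a common basis:
  alloy steel: σ_y = 458.5 MPa, ρ = 7881 kg/m³, cost = 1.790 $/kg
  borosilicate glass: σ_y = 46.50 MPa, ρ = 2275 kg/m³, cost = 7.500 $/kg
  magnesium alloy: σ_y = 235.0 MPa, ρ = 1826 kg/m³, cost = 5.170 $/kg
  gray cast iron: σ_y = 253.7 MPa, ρ = 7170 kg/m³, cost = 0.9100 $/kg
  PEEK: σ_y = 108.2 MPa, ρ = 1317 kg/m³, cost = 59.52 $/kg
  low-carbon steel: σ_y = 233.0 MPa, ρ = 7820 kg/m³, cost = 0.9700 $/kg
  gray cast iron: M = 38.9 kN·m per $
  alloy steel: M = 32.5 kN·m per $
  low-carbon steel: M = 30.7 kN·m per $
  magnesium alloy: M = 24.9 kN·m per $
  borosilicate glass: M = 2.73 kN·m per $
  PEEK: M = 1.38 kN·m per $
Gray cast iron ranks first.

gray cast iron, M = 38.9 kN·m per $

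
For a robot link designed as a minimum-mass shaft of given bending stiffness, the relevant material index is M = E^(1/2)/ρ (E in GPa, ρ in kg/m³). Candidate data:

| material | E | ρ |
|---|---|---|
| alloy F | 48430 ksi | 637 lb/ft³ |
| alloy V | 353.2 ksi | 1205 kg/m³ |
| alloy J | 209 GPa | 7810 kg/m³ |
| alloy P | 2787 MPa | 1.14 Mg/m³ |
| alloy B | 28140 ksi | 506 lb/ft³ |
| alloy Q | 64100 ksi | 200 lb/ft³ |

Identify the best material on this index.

alloy Q

Putting every candidate on a common basis:
  alloy F: E = 333.9 GPa, ρ = 10200 kg/m³
  alloy V: E = 2.435 GPa, ρ = 1205 kg/m³
  alloy J: E = 209.0 GPa, ρ = 7810 kg/m³
  alloy P: E = 2.787 GPa, ρ = 1140 kg/m³
  alloy B: E = 194.0 GPa, ρ = 8105 kg/m³
  alloy Q: E = 442.0 GPa, ρ = 3204 kg/m³
  alloy Q: M = 6.56×10⁻³
  alloy J: M = 1.85×10⁻³
  alloy F: M = 1.79×10⁻³
  alloy B: M = 1.72×10⁻³
  alloy P: M = 1.46×10⁻³
  alloy V: M = 1.30×10⁻³
The maximum is for alloy Q.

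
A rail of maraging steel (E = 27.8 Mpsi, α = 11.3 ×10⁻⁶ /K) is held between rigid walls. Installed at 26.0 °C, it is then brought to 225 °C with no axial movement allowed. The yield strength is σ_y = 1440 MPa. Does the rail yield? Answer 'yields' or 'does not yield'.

does not yield

E = 27.8 Mpsi = 191.7 GPa.
ΔT = 199.0 K. Constrained thermal stress σ = E·α·ΔT = 191.7×10³ MPa × 11.3×10⁻⁶ × 199.0 = 431 MPa (compressive).
Compare to σ_y = 1440 MPa: σ < σ_y, so it does not yield.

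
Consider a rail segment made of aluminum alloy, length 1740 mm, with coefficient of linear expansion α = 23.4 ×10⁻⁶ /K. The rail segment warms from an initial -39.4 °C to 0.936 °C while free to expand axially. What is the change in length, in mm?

ΔT = 0.936 − (-39.4) = 40.34 K.
ΔL = α·L₀·ΔT = 23.4×10⁻⁶ × 1740 mm × 40.34 K = 1.64 mm.

1.64 mm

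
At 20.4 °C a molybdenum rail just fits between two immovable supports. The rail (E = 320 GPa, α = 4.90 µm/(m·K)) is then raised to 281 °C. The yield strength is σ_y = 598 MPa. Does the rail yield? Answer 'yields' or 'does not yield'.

ΔT = 260.6 K. Constrained thermal stress σ = E·α·ΔT = 320.0×10³ MPa × 4.90×10⁻⁶ × 260.6 = 409 MPa (compressive).
Compare to σ_y = 598 MPa: σ < σ_y, so it does not yield.

does not yield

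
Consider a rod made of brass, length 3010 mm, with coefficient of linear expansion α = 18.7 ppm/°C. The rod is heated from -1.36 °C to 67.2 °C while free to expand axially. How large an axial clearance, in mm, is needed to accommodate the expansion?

ΔT = 67.2 − (-1.36) = 68.56 K.
ΔL = α·L₀·ΔT = 18.7×10⁻⁶ × 3010 mm × 68.56 K = 3.86 mm.

3.86 mm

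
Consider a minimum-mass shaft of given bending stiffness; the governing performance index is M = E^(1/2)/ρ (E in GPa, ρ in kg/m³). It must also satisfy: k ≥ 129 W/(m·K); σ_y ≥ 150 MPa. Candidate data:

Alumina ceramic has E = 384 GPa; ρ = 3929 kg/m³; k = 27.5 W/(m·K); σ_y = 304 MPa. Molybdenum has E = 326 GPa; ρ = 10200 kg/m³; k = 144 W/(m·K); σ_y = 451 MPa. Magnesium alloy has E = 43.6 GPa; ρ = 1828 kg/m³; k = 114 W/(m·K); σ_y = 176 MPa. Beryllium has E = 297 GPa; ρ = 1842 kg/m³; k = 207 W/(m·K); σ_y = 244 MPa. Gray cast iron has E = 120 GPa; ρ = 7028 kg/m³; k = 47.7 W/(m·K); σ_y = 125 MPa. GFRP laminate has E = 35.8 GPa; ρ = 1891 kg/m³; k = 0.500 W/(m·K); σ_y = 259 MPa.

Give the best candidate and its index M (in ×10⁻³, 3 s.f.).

Screen on constraints: k ≥ 129 W/(m·K); σ_y ≥ 150 MPa. Survivors: molybdenum, beryllium.
Evaluate M for each candidate:
  beryllium: M = 9.36×10⁻³
  molybdenum: M = 1.77×10⁻³
The maximum is for beryllium.

beryllium, M = 9.36×10⁻³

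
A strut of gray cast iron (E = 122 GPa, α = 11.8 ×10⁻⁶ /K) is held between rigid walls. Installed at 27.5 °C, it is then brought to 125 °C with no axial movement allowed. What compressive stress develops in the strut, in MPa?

ΔT = 97.50 K. Constrained thermal stress σ = E·α·ΔT = 122.0×10³ MPa × 11.8×10⁻⁶ × 97.50 = 140 MPa (compressive).

140 MPa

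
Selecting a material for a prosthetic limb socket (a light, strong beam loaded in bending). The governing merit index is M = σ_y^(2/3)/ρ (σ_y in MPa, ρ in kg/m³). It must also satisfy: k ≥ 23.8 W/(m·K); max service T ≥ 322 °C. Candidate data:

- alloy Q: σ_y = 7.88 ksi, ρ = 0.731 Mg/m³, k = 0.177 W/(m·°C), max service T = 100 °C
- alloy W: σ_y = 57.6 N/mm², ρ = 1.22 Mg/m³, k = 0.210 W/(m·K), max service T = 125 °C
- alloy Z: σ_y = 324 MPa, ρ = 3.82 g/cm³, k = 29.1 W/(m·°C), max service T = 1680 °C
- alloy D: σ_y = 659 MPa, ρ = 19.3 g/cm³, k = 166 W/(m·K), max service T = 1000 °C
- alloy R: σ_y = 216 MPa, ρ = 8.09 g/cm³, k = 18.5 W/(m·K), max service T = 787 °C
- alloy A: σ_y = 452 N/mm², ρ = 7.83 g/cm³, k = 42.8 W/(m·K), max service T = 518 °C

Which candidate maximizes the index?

alloy Z

Screen on constraints: k ≥ 23.8 W/(m·K); max service T ≥ 322 °C. Survivors: alloy Z, alloy D, alloy A.
In SI units:
  alloy Z: σ_y = 324.0 MPa, ρ = 3820 kg/m³
  alloy D: σ_y = 659.0 MPa, ρ = 19300 kg/m³
  alloy A: σ_y = 452.0 MPa, ρ = 7830 kg/m³
  alloy Z: M = 12.3×10⁻³
  alloy A: M = 7.52×10⁻³
  alloy D: M = 3.92×10⁻³
The maximum is for alloy Z.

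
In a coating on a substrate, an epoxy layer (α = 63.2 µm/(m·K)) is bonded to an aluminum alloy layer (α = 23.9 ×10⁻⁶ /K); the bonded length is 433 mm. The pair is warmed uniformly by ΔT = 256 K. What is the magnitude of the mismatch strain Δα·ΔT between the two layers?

Δα = |63.2 − 23.9|×10⁻⁶/K = 39.3×10⁻⁶/K.
Mismatch strain = Δα·ΔT = 39.3×10⁻⁶ × 256.0 = 0.0101.

0.0101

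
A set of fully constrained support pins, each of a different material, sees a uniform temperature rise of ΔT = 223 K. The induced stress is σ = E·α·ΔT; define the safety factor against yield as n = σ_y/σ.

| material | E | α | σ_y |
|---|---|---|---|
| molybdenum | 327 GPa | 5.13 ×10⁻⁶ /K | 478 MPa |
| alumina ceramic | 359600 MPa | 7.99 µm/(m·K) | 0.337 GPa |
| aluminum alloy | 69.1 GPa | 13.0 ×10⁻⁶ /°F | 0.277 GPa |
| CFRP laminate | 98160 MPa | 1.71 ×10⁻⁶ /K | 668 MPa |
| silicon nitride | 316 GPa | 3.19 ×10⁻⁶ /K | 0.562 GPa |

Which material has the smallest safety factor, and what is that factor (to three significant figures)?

alumina ceramic, n = 0.526

Per material, after unit conversion:
  molybdenum: E = 327.0, α = 5.13, σ_y = 478.0 → σ = 374 MPa, n = 1.28
  alumina ceramic: E = 359.6, α = 7.99, σ_y = 337.0 → σ = 641 MPa, n = 0.526
  aluminum alloy: E = 69.10, α = 23.4, σ_y = 277.0 → σ = 361 MPa, n = 0.768
  CFRP laminate: E = 98.16, α = 1.71, σ_y = 668.0 → σ = 37.4 MPa, n = 17.8
  silicon nitride: E = 316.0, α = 3.19, σ_y = 562.0 → σ = 225 MPa, n = 2.50
The minimum is alumina ceramic at n = 0.526.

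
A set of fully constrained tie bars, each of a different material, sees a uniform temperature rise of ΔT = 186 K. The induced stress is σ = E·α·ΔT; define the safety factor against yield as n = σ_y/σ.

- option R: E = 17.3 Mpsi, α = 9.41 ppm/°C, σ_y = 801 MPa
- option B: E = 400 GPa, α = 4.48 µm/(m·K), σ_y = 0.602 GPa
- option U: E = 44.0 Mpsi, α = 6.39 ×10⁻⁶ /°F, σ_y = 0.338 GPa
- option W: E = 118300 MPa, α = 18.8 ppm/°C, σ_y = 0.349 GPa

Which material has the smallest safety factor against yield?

Per material, after unit conversion:
  option R: E = 119.3, α = 9.41, σ_y = 801.0 → σ = 209 MPa, n = 3.84
  option B: E = 400.0, α = 4.48, σ_y = 602.0 → σ = 333 MPa, n = 1.81
  option U: E = 303.4, α = 11.5, σ_y = 338.0 → σ = 649 MPa, n = 0.521
  option W: E = 118.3, α = 18.8, σ_y = 349.0 → σ = 414 MPa, n = 0.844
The minimum is option U at n = 0.521.

option U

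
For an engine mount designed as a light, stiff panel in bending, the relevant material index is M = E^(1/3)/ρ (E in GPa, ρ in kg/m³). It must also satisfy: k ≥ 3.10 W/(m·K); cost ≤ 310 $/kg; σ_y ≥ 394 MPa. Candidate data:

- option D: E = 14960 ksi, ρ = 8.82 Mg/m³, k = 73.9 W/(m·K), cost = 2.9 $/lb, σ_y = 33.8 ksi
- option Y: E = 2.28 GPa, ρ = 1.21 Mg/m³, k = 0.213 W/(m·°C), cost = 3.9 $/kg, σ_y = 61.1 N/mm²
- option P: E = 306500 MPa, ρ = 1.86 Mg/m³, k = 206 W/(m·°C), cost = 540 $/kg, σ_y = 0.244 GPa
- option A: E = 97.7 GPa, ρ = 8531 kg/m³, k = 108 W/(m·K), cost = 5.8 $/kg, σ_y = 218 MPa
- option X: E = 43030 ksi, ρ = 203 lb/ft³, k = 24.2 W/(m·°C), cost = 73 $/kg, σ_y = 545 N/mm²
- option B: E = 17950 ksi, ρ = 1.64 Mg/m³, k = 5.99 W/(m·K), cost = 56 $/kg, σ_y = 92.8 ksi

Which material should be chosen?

Screen on constraints: k ≥ 3.10 W/(m·K); cost ≤ 310 $/kg; σ_y ≥ 394 MPa. Survivors: option X, option B.
Putting every candidate on a common basis:
  option X: E = 296.7 GPa, ρ = 3252 kg/m³
  option B: E = 123.8 GPa, ρ = 1640 kg/m³
  option B: M = 3.04×10⁻³
  option X: M = 2.05×10⁻³
Option B has the largest M.

option B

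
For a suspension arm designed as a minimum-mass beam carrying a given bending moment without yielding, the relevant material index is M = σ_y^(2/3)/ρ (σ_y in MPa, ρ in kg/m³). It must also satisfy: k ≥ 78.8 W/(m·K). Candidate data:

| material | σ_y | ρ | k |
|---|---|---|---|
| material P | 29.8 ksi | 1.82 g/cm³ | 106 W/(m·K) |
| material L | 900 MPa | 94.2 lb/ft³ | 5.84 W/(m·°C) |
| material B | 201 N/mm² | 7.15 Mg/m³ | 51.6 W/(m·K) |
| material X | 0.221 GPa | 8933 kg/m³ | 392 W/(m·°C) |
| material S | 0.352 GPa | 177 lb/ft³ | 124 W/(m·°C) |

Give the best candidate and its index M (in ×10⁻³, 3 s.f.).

Screen on constraints: k ≥ 78.8 W/(m·K). Survivors: material P, material X, material S.
After converting to SI:
  material P: σ_y = 205.5 MPa, ρ = 1820 kg/m³
  material X: σ_y = 221.0 MPa, ρ = 8933 kg/m³
  material S: σ_y = 352.0 MPa, ρ = 2835 kg/m³
  material P: M = 19.1×10⁻³
  material S: M = 17.6×10⁻³
  material X: M = 4.09×10⁻³
Material P has the largest M.

material P, M = 19.1×10⁻³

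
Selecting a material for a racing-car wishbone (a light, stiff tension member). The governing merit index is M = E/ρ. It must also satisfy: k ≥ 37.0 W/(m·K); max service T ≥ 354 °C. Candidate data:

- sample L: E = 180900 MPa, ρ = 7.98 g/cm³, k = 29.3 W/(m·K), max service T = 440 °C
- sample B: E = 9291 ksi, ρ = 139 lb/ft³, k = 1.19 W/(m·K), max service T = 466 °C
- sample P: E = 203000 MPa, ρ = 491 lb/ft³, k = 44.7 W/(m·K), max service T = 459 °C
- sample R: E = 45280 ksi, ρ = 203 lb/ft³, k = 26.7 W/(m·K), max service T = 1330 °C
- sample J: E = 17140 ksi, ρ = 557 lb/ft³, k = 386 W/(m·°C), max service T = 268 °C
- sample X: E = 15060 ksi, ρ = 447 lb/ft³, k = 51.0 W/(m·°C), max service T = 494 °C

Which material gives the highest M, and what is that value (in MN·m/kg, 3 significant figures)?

Screen on constraints: k ≥ 37.0 W/(m·K); max service T ≥ 354 °C. Survivors: sample P, sample X.
Putting every candidate on a common basis:
  sample P: E = 203.0 GPa, ρ = 7865 kg/m³
  sample X: E = 103.8 GPa, ρ = 7160 kg/m³
  sample P: M = 25.8 MN·m/kg
  sample X: M = 14.5 MN·m/kg
Sample P ranks first.

sample P, M = 25.8 MN·m/kg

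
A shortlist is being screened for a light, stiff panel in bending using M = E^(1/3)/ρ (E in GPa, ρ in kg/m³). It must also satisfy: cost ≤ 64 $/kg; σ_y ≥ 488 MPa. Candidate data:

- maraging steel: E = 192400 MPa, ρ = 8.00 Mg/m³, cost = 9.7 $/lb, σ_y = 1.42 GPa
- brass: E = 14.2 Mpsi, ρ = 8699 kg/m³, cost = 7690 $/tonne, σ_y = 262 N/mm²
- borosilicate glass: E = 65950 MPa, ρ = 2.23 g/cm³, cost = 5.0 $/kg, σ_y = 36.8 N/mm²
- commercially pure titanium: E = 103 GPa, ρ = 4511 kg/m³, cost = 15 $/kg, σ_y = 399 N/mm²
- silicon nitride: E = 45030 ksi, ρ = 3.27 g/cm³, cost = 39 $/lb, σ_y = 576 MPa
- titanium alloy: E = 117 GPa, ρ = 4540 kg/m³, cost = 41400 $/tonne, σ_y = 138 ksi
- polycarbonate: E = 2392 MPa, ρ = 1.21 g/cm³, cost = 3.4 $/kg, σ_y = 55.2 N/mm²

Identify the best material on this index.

Screen on constraints: cost ≤ 64 $/kg; σ_y ≥ 488 MPa. Survivors: maraging steel, titanium alloy.
Convert each candidate to consistent units, then evaluate M:
  maraging steel: E = 192.4 GPa, ρ = 8000 kg/m³
  titanium alloy: E = 117.0 GPa, ρ = 4540 kg/m³
  titanium alloy: M = 1.08×10⁻³
  maraging steel: M = 0.722×10⁻³
Titanium alloy has the largest M.

titanium alloy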